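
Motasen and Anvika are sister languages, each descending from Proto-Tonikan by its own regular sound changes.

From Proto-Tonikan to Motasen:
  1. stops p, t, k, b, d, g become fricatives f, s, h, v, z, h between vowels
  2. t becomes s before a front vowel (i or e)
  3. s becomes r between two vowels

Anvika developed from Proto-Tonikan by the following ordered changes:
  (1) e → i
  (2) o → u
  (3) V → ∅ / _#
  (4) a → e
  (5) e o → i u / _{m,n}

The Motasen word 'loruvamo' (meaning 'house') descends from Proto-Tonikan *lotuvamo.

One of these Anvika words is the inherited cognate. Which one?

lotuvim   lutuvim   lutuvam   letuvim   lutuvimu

lutuvim

Anvika: *lotuvamo
  lotuvamo (rule 1 does not apply)
  lotuvamo → lutuvamu   [vowel merger]
  lutuvamu → lutuvam   [apocope]
  lutuvam → lutuvem   [vowel merger]
  lutuvem → lutuvim   [pre-nasal raising]
  giving Anvika lutuvim.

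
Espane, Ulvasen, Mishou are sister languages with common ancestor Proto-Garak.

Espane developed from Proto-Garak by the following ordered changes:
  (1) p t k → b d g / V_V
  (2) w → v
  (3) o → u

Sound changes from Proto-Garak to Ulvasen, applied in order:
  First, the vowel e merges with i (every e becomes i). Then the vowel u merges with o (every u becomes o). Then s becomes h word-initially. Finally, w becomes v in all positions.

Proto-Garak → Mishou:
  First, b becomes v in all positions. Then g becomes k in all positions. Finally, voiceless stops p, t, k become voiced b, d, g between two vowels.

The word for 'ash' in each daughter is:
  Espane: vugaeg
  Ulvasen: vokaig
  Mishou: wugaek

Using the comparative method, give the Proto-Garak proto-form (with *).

*wukaeg

Position 1: Espane has v, Ulvasen has v, Mishou has w. Mishou preserves w here (none of its changes turn any other segment into w), so the proto-segment is *w.
Position 3: Espane has g, Ulvasen has k, Mishou has g. Ulvasen preserves k here (none of its changes turn any other segment into k), so the proto-segment is *k.
This points to *wukaeg. Verify forward in each daughter:
Espane: *wukaeg > wugaeg > vugaeg  (by intervocalic voicing, unconditioned shift)
Ulvasen: *wukaeg > wukaig > wokaig > vokaig  (by vowel merger, vowel merger, unconditioned shift)
Mishou: *wukaeg > wukaek > wugaek  (by unconditioned shift, intervocalic voicing)
No other proto-form is consistent with every reflex, so the reconstruction is *wukaeg.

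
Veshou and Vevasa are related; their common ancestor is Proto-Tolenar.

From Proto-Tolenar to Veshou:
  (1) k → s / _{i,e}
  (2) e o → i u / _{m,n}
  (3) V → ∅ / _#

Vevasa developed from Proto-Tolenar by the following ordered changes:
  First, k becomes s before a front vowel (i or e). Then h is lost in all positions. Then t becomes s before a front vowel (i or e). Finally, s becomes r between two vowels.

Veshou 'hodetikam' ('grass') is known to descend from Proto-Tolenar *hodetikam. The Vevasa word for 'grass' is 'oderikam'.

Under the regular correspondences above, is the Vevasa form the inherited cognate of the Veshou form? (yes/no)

Derive the expected Vevasa reflex of *hodetikam:
Vevasa: *hodetikam
  hodetikam (rule 1 does not apply)
  hodetikam → odetikam   [h-loss]
  odetikam → odesikam   [palatalisation]
  odesikam → oderikam   [rhotacism]
  giving Vevasa oderikam.
Vevasa 'oderikam' matches the regular reflex exactly, so the pair is cognate.

yes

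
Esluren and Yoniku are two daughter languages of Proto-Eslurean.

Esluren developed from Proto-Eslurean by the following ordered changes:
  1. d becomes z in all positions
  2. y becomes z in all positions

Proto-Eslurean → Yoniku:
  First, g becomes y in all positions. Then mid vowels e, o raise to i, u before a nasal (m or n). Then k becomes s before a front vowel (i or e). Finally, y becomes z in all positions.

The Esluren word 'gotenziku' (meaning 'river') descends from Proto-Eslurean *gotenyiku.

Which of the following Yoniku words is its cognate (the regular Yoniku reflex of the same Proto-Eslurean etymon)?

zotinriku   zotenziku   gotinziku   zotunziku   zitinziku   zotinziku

zotinziku

Yoniku: start from *gotenyiku.
  rule 1 (unconditioned shift): gotenyiku → yotenyiku
  rule 2 (pre-nasal raising): yotenyiku → yotinyiku
  rule 3: no change — yotinyiku
  rule 4 (unconditioned shift): yotinyiku → zotinziku
  ⇒ Yoniku zotinziku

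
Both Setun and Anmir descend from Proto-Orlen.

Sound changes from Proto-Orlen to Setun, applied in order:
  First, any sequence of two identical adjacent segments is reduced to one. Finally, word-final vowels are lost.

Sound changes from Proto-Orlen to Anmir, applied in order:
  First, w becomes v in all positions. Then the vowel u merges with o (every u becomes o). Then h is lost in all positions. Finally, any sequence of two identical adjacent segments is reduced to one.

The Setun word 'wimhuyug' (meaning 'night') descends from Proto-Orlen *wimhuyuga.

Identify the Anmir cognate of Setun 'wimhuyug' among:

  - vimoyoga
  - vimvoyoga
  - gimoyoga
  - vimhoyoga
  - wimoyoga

Anmir: *wimhuyuga
  wimhuyuga → vimhuyuga   [unconditioned shift]
  vimhuyuga → vimhoyoga   [vowel merger]
  vimhoyoga → vimoyoga   [h-loss]
  vimoyoga (rule 4 does not apply)
  giving Anmir vimoyoga.
Only 'vimoyoga' matches the regular Anmir development of *wimhuyuga.

vimoyoga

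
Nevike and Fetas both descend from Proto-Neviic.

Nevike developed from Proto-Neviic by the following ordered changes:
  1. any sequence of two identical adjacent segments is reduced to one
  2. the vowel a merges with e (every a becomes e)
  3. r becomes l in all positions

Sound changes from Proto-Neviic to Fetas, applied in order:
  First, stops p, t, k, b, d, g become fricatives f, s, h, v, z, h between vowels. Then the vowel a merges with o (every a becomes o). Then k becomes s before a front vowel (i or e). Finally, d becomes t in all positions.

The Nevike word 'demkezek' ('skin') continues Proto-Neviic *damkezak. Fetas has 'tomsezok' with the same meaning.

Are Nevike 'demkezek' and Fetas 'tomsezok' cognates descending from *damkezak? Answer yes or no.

yes

Derive the expected Fetas reflex of *damkezak:
Fetas: *damkezak > domkezok > domsezok > tomsezok  (by vowel merger, palatalisation, unconditioned shift)
Fetas 'tomsezok' matches the regular reflex exactly, so the pair is cognate.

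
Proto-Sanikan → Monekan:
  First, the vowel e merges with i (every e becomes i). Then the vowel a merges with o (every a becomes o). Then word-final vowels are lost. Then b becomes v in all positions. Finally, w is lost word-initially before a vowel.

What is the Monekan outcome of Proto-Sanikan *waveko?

ovik

Monekan: *waveko > waviko > woviko > wovik > ovik  (by vowel merger, vowel merger, apocope, glide loss)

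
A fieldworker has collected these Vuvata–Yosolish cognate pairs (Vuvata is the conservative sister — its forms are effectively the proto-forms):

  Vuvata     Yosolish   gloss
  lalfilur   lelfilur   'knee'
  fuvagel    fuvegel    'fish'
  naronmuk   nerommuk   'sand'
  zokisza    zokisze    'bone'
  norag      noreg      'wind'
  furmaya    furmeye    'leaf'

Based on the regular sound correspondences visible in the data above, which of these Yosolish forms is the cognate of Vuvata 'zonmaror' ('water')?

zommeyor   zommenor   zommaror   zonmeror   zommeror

zommeror

naronmuk ~ nerommuk — Vuvata n corresponds to Yosolish m after a vowel, before a nasal.
naronmuk ~ nerommuk — Vuvata a corresponds to Yosolish e after a consonant, before r.
Applying these to Vuvata 'zonmaror':
  zonmaror → zommaror   (n→m after a vowel, before a nasal)
  zommaror → zommeror   (a→e after a consonant, before r)
So the Yosolish cognate is 'zommeror'.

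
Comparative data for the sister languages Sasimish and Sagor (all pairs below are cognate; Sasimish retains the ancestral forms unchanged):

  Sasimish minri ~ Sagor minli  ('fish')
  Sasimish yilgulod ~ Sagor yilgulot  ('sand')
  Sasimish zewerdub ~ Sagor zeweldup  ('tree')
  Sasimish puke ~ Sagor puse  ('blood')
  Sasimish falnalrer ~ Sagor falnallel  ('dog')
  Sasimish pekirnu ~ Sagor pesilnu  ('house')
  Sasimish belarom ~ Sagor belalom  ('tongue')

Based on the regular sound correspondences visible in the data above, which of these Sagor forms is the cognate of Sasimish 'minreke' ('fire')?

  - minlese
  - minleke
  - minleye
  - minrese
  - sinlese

falnalrer ~ falnallel — Sasimish r corresponds to Sagor l after a consonant, before a front vowel.
puke ~ puse — Sasimish k corresponds to Sagor s between vowels (before a front vowel).
Applying these to Sasimish 'minreke':
  minreke → minleke   (r→l after a consonant, before a front vowel)
  minleke → minlese   (k→s between vowels (before a front vowel))
So the Sagor cognate is 'minlese'.

minlese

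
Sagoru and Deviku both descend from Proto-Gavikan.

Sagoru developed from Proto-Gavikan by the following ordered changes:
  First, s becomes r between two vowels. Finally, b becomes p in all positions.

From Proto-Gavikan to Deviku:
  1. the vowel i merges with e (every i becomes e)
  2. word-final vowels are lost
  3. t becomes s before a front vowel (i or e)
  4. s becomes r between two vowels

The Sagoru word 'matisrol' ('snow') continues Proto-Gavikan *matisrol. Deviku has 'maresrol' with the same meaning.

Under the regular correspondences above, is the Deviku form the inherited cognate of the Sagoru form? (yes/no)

yes

Derive the expected Deviku reflex of *matisrol:
Deviku: start from *matisrol.
  rule 1 (vowel merger): matisrol → matesrol
  rule 2: no change — matesrol
  rule 3 (palatalisation): matesrol → masesrol
  rule 4 (rhotacism): masesrol → maresrol
  ⇒ Deviku maresrol
Deviku 'maresrol' matches the regular reflex exactly, so the pair is cognate.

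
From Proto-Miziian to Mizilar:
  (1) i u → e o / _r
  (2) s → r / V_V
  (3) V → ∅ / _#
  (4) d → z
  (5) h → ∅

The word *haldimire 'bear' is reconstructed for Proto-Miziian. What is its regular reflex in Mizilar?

alzimer

Mizilar: *haldimire
  haldimire → haldimere   [pre-rhotic lowering]
  haldimere (rule 2 does not apply)
  haldimere → haldimer   [apocope]
  haldimer → halzimer   [unconditioned shift]
  halzimer → alzimer   [h-loss]
  giving Mizilar alzimer.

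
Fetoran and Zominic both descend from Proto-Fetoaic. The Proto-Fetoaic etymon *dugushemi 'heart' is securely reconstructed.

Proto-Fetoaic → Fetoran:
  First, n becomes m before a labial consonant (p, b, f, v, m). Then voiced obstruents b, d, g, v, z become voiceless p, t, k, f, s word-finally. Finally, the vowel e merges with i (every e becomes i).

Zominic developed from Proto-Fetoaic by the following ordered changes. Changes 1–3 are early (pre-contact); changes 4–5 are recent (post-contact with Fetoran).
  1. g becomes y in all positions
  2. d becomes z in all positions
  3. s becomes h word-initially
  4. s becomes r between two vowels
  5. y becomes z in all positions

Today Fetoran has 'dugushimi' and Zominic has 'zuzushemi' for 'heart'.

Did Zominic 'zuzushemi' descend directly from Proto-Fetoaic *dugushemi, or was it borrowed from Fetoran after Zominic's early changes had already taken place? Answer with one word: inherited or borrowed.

If inherited, *dugushemi would pass through all of Zominic's changes:
Zominic: *dugushemi > duyushemi > zuyushemi > zuzushemi  (by unconditioned shift, unconditioned shift, unconditioned shift)
If borrowed from Fetoran 'dugushimi' after the early changes, it would undergo only the recent ones:
  rule 4 (rhotacism): no change (dugushimi)
  rule 5 (unconditioned shift): no change (dugushimi)
  ⇒ as a loan: dugushimi
Zominic 'zuzushemi' matches the inherited outcome exactly, so it is an inherited cognate, not a loan.

inherited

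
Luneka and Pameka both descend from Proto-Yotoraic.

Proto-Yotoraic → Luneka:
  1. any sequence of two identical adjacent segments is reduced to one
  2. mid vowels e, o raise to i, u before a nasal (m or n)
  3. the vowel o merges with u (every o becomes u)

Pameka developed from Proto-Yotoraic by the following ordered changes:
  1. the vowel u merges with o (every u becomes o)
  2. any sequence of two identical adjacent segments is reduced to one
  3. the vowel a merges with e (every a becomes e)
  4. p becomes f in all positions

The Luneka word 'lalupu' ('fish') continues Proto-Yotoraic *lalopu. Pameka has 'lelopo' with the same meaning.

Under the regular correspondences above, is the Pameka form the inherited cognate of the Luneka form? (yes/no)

Derive the expected Pameka reflex of *lalopu:
Pameka: *lalopu > lalopo > lelopo > lelofo  (by vowel merger, vowel merger, unconditioned shift)
The regular Pameka reflex would be 'lelofo', but the attested form is 'lelopo'. The correspondence is irregular, so they are not cognates (the Pameka form has a different source).

no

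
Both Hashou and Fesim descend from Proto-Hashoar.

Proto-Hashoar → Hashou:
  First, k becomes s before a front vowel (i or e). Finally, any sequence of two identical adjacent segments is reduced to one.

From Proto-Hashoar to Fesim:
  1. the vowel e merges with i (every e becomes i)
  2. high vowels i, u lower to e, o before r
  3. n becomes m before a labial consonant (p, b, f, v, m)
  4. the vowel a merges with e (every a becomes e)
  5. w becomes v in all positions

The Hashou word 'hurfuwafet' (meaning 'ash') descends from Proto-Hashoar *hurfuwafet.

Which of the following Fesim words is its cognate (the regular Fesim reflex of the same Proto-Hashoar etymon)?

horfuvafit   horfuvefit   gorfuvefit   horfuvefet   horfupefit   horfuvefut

horfuvefit

Fesim: *hurfuwafet > hurfuwafit > horfuwafit > horfuwefit > horfuvefit  (by vowel merger, pre-rhotic lowering, vowel merger, unconditioned shift)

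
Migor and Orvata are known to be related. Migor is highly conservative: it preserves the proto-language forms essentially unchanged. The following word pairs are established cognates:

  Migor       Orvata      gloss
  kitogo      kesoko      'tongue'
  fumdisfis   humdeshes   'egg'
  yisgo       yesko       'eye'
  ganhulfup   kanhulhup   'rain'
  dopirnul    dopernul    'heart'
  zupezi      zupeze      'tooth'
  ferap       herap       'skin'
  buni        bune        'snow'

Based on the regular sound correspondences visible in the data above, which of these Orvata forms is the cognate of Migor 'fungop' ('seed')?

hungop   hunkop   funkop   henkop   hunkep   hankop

fumdisfis ~ humdeshes — Migor f corresponds to Orvata h word-initially before a back vowel.
yisgo ~ yesko — Migor g corresponds to Orvata k after a consonant, before a back vowel.
Applying these to Migor 'fungop':
  fungop → hungop   (f→h word-initially before a back vowel)
  hungop → hunkop   (g→k after a consonant, before a back vowel)
So the Orvata cognate is 'hunkop'.

hunkop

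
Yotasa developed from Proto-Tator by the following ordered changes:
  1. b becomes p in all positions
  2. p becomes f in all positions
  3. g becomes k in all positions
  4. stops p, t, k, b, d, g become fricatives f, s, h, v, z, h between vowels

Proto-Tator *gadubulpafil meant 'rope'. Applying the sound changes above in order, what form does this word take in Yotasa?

kazufulfafil

Yotasa: *gadubulpafil > gadupulpafil > gadufulfafil > kadufulfafil > kazufulfafil  (by unconditioned shift, unconditioned shift, unconditioned shift, intervocalic lenition)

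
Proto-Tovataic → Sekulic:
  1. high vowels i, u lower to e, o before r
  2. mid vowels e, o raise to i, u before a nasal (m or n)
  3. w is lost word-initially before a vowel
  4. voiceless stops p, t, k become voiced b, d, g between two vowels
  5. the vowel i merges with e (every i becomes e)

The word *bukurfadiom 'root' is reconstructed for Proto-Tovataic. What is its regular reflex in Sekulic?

Sekulic: start from *bukurfadiom.
  rule 1 (pre-rhotic lowering): bukurfadiom → bukorfadiom
  rule 2 (pre-nasal raising): bukorfadiom → bukorfadium
  rule 3: no change — bukorfadium
  rule 4 (intervocalic voicing): bukorfadium → bugorfadium
  rule 5 (vowel merger): bugorfadium → bugorfadeum
  ⇒ Sekulic bugorfadeum

bugorfadeum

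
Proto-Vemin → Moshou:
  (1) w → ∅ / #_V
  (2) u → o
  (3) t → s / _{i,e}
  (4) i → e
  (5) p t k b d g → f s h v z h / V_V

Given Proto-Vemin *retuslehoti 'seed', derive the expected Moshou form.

Moshou: *retuslehoti
  retuslehoti (rule 1 does not apply)
  retuslehoti → retoslehoti   [vowel merger]
  retoslehoti → retoslehosi   [palatalisation]
  retoslehosi → retoslehose   [vowel merger]
  retoslehose → resoslehose   [intervocalic lenition]
  giving Moshou resoslehose.

resoslehose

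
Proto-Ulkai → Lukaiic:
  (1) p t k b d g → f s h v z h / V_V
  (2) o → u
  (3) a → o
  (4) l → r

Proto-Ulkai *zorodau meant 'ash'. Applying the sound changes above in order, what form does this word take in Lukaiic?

Lukaiic: start from *zorodau.
  rule 1 (intervocalic lenition): zorodau → zorozau
  rule 2 (vowel merger): zorozau → zuruzau
  rule 3 (vowel merger): zuruzau → zuruzou
  rule 4: no change — zuruzou
  ⇒ Lukaiic zuruzou

zuruzou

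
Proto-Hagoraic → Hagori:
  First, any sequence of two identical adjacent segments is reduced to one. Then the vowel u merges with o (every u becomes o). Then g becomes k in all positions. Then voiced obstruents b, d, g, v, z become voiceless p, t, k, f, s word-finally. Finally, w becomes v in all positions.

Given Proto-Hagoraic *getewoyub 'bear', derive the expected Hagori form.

ketevoyop

Hagori: *getewoyub > getewoyob > ketewoyob > ketewoyop > ketevoyop  (by vowel merger, unconditioned shift, final devoicing, unconditioned shift)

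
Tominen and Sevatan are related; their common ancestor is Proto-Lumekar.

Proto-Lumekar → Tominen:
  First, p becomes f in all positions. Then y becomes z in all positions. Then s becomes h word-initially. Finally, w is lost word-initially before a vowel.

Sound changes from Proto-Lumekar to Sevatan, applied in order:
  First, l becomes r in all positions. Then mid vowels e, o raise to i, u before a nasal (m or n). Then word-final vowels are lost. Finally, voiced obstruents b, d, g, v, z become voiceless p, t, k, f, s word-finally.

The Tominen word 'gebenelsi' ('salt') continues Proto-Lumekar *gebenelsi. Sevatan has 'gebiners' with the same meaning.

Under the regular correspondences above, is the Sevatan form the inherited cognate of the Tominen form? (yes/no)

yes

Derive the expected Sevatan reflex of *gebenelsi:
Sevatan: *gebenelsi > gebenersi > gebinersi > gebiners  (by unconditioned shift, pre-nasal raising, apocope)
Sevatan 'gebiners' matches the regular reflex exactly, so the pair is cognate.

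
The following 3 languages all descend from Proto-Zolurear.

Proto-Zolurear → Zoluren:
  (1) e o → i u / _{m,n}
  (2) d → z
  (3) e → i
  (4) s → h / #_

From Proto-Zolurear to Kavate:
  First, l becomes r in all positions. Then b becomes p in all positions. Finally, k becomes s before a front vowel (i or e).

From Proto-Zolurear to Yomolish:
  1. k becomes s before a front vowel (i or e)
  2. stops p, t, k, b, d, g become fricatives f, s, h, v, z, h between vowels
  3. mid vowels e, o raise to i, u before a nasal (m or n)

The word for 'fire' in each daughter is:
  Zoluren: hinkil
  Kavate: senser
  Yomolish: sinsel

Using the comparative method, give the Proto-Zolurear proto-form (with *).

*senkel

Position 6: Zoluren has l, Kavate has r, Yomolish has l. Zoluren preserves l here (none of its changes turn any other segment into l), so the proto-segment is *l.
Position 2: Zoluren has i, Kavate has e, Yomolish has i. Kavate preserves e here (none of its changes turn any other segment into e), so the proto-segment is *e.
Position 5: Zoluren has i, Kavate has e, Yomolish has e. Kavate preserves e here (none of its changes turn any other segment into e), so the proto-segment is *e.
Continuing position by position gives *senkel; check it forward:
Zoluren: start from *senkel.
  rule 1 (pre-nasal raising): senkel → sinkel
  rule 2: no change — sinkel
  rule 3 (vowel merger): sinkel → sinkil
  rule 4 (debuccalisation): sinkil → hinkil
  ⇒ Zoluren hinkil
Kavate: *senkel
  senkel → senker   [unconditioned shift]
  senker (rule 2 does not apply)
  senker → senser   [palatalisation]
  giving Kavate senser.
Yomolish: start from *senkel.
  rule 1 (palatalisation): senkel → sensel
  rule 2: no change — sensel
  rule 3 (pre-nasal raising): sensel → sinsel
  ⇒ Yomolish sinsel
Only *senkel yields all of Zoluren hinkil, Kavate senser, Yomolish sinsel.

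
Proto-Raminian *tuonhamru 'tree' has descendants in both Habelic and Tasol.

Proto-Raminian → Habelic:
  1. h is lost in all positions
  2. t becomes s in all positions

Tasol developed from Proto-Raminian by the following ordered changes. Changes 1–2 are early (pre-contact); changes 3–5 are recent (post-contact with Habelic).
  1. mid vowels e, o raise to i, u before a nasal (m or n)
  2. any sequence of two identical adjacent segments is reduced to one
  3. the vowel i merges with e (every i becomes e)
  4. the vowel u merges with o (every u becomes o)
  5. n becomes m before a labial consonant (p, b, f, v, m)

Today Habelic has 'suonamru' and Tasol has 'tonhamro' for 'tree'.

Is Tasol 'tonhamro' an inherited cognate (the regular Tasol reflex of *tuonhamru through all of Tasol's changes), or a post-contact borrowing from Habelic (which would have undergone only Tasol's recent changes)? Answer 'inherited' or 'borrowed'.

inherited

If inherited, *tuonhamru would pass through all of Tasol's changes:
Tasol: *tuonhamru
  tuonhamru → tuunhamru   [pre-nasal raising]
  tuunhamru → tunhamru   [degemination]
  tunhamru (rule 3 does not apply)
  tunhamru → tonhamro   [vowel merger]
  tonhamro (rule 5 does not apply)
  giving Tasol tonhamro.
If borrowed from Habelic 'suonamru' after the early changes, it would undergo only the recent ones:
  rule 3 (vowel merger): no change (suonamru)
  rule 4 (vowel merger): suonamru → soonamro
  rule 5 (nasal place assimilation): no change (soonamro)
  ⇒ as a loan: soonamro
Tasol 'tonhamro' matches the inherited outcome exactly, so it is an inherited cognate, not a loan.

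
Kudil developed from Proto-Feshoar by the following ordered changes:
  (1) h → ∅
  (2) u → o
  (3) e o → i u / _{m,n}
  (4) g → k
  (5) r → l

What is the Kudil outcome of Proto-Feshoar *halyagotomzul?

alyakotumzol

Kudil: *halyagotomzul > alyagotomzul > alyagotomzol > alyagotumzol > alyakotumzol  (by h-loss, vowel merger, pre-nasal raising, unconditioned shift)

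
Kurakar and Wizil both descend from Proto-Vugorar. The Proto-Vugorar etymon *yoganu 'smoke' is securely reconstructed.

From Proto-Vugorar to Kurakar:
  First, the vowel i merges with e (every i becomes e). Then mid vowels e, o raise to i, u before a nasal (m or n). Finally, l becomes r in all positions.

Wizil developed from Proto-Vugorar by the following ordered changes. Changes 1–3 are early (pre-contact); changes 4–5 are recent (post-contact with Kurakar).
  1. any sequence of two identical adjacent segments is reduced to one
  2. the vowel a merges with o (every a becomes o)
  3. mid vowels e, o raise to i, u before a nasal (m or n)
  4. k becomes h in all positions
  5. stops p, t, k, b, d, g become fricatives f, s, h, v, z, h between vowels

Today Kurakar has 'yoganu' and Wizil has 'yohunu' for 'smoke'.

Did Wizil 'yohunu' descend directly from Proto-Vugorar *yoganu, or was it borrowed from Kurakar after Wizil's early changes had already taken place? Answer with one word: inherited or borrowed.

inherited

If inherited, *yoganu would pass through all of Wizil's changes:
Wizil: *yoganu > yogonu > yogunu > yohunu  (by vowel merger, pre-nasal raising, intervocalic lenition)
If borrowed from Kurakar 'yoganu' after the early changes, it would undergo only the recent ones:
  rule 4 (unconditioned shift): no change (yoganu)
  rule 5 (intervocalic lenition): yoganu → yohanu
  ⇒ as a loan: yohanu
Wizil 'yohunu' matches the inherited outcome exactly, so it is an inherited cognate, not a loan.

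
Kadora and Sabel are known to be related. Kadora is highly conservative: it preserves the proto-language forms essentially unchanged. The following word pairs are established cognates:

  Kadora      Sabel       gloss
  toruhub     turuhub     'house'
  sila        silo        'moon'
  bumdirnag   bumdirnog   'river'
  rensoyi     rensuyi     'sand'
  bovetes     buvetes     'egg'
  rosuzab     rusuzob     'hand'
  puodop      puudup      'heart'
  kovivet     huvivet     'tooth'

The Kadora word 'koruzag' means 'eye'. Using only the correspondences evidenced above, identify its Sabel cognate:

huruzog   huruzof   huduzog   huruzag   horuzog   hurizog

huruzog

kovivet ~ huvivet — Kadora k corresponds to Sabel h word-initially before a back vowel.
toruhub ~ turuhub — Kadora o corresponds to Sabel u after a consonant, before r.
bumdirnag ~ bumdirnog — Kadora a corresponds to Sabel o after a consonant, before a consonant other than r, m, n, p, b, f, v.
Applying these to Kadora 'koruzag':
  koruzag → horuzag   (k→h word-initially before a back vowel)
  horuzag → huruzag   (o→u after a consonant, before r)
  huruzag → huruzog   (a→o after a consonant, before a consonant other than r, m, n, p, b, f, v)
So the Sabel cognate is 'huruzog'.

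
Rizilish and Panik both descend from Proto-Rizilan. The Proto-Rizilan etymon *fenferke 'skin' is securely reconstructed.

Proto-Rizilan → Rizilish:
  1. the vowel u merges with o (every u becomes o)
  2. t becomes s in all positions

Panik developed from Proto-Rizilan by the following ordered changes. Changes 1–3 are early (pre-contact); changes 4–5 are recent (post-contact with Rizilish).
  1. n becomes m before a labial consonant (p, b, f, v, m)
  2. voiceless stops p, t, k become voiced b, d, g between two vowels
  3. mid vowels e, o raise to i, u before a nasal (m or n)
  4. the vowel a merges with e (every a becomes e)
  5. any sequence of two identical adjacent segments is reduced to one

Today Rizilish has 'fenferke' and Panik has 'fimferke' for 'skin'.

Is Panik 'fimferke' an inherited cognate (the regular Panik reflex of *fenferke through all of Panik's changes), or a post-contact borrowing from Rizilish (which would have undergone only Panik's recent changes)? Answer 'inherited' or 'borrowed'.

If inherited, *fenferke would pass through all of Panik's changes:
Panik: *fenferke
  fenferke → femferke   [nasal place assimilation]
  femferke (rule 2 does not apply)
  femferke → fimferke   [pre-nasal raising]
  fimferke (rule 4 does not apply)
  fimferke (rule 5 does not apply)
  giving Panik fimferke.
If borrowed from Rizilish 'fenferke' after the early changes, it would undergo only the recent ones:
  rule 4 (vowel merger): no change (fenferke)
  rule 5 (degemination): no change (fenferke)
  ⇒ as a loan: fenferke
Panik 'fimferke' matches the inherited outcome exactly, so it is an inherited cognate, not a loan.

inherited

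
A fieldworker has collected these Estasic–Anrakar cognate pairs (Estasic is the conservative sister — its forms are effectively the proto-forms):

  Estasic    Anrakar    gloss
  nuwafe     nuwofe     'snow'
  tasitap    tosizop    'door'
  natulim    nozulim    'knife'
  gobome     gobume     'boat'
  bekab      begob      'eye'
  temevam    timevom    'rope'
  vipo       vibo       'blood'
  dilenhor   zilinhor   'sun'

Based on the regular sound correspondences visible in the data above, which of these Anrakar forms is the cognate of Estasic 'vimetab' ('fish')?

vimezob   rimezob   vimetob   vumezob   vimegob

tasitap ~ tosizop — Estasic t corresponds to Anrakar z between vowels (before a back vowel).
bekab ~ begob — Estasic a corresponds to Anrakar o after a consonant, before a labial obstruent.
Applying these to Estasic 'vimetab':
  vimetab → vimezab   (t→z between vowels (before a back vowel))
  vimezab → vimezob   (a→o after a consonant, before a labial obstruent)
So the Anrakar cognate is 'vimezob'.

vimezob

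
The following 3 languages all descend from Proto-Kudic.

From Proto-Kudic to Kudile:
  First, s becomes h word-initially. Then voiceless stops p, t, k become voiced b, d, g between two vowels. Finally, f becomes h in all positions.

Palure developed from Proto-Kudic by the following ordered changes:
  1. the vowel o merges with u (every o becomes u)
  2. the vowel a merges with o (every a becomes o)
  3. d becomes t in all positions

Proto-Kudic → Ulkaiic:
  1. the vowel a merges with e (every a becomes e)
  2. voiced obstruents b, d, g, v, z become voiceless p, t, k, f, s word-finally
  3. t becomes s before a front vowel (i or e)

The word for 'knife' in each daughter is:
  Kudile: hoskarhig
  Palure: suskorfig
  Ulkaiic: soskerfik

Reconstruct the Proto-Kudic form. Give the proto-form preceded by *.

*soskarfig

Position 1: Kudile has h, Palure has s, Ulkaiic has s. Palure preserves s here (none of its changes turn any other segment into s), so the proto-segment is *s.
Position 5: Kudile has a, Palure has o, Ulkaiic has e. Kudile preserves a here (none of its changes turn any other segment into a), so the proto-segment is *a.
Position 2: Kudile has o, Palure has u, Ulkaiic has o. Kudile preserves o here (none of its changes turn any other segment into o), so the proto-segment is *o.
Verify the candidate proto-form against each daughter:
Kudile: *soskarfig > hoskarfig > hoskarhig  (by debuccalisation, unconditioned shift)
Palure: *soskarfig
  soskarfig → suskarfig   [vowel merger]
  suskarfig → suskorfig   [vowel merger]
  suskorfig (rule 3 does not apply)
  giving Palure suskorfig.
Ulkaiic: *soskarfig
  soskarfig → soskerfig   [vowel merger]
  soskerfig → soskerfik   [final devoicing]
  soskerfik (rule 3 does not apply)
  giving Ulkaiic soskerfik.
Only *soskarfig yields all of Kudile hoskarhig, Palure suskorfig, Ulkaiic soskerfik.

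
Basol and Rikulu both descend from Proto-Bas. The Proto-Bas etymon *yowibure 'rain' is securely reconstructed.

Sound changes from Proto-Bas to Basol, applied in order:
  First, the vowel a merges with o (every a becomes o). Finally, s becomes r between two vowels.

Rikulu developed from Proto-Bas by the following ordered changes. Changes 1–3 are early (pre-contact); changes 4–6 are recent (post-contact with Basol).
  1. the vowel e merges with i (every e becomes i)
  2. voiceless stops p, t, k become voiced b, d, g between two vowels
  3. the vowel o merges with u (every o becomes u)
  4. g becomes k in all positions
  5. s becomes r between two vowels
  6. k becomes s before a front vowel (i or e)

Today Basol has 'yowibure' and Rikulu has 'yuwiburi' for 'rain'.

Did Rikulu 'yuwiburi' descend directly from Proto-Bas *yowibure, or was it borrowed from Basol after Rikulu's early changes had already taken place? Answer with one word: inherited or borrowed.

inherited

If inherited, *yowibure would pass through all of Rikulu's changes:
Rikulu: *yowibure
  yowibure → yowiburi   [vowel merger]
  yowiburi (rule 2 does not apply)
  yowiburi → yuwiburi   [vowel merger]
  yuwiburi (rule 4 does not apply)
  yuwiburi (rule 5 does not apply)
  yuwiburi (rule 6 does not apply)
  giving Rikulu yuwiburi.
If borrowed from Basol 'yowibure' after the early changes, it would undergo only the recent ones:
  rule 4 (unconditioned shift): no change (yowibure)
  rule 5 (rhotacism): no change (yowibure)
  rule 6 (palatalisation): no change (yowibure)
  ⇒ as a loan: yowibure
Rikulu 'yuwiburi' matches the inherited outcome exactly, so it is an inherited cognate, not a loan.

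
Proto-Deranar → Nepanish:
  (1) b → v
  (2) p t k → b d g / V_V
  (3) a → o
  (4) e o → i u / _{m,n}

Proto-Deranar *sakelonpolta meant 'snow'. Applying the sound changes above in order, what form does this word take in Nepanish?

sogelunpolto

Nepanish: *sakelonpolta
  sakelonpolta (rule 1 does not apply)
  sakelonpolta → sagelonpolta   [intervocalic voicing]
  sagelonpolta → sogelonpolto   [vowel merger]
  sogelonpolto → sogelunpolto   [pre-nasal raising]
  giving Nepanish sogelunpolto.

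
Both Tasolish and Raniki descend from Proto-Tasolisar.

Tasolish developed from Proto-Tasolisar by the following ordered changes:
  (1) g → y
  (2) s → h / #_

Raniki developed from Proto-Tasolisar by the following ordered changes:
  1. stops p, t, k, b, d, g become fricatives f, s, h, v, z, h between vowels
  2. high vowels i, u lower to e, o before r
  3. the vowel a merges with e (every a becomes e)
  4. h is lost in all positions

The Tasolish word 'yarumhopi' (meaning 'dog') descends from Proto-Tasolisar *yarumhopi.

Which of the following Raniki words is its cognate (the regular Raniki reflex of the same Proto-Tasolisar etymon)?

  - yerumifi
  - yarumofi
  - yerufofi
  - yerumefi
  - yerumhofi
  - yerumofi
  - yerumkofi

yerumofi

Raniki: *yarumhopi > yarumhofi > yerumhofi > yerumofi  (by intervocalic lenition, vowel merger, h-loss)
Only 'yerumofi' matches the regular Raniki development of *yarumhopi.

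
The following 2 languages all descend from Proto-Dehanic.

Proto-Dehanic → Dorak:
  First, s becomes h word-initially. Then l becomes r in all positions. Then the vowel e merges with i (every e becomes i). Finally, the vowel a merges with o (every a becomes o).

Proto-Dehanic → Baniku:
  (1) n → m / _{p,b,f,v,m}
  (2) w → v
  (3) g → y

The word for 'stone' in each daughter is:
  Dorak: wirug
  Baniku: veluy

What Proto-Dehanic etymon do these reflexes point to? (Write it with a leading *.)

*welug

Position 1: Dorak has w, Baniku has v. Dorak preserves w here (none of its changes turn any other segment into w), so the proto-segment is *w.
Position 5: Dorak has g, Baniku has y. Dorak preserves g here (none of its changes turn any other segment into g), so the proto-segment is *g.
Position 2: Dorak has i, Baniku has e. Baniku preserves e here (none of its changes turn any other segment into e), so the proto-segment is *e.
Continuing position by position gives *welug; check it forward:
Dorak: start from *welug.
  rule 1: no change — welug
  rule 2 (unconditioned shift): welug → werug
  rule 3 (vowel merger): werug → wirug
  rule 4: no change — wirug
  ⇒ Dorak wirug
Baniku: *welug > velug > veluy  (by unconditioned shift, unconditioned shift)
No other proto-form is consistent with every reflex, so the reconstruction is *welug.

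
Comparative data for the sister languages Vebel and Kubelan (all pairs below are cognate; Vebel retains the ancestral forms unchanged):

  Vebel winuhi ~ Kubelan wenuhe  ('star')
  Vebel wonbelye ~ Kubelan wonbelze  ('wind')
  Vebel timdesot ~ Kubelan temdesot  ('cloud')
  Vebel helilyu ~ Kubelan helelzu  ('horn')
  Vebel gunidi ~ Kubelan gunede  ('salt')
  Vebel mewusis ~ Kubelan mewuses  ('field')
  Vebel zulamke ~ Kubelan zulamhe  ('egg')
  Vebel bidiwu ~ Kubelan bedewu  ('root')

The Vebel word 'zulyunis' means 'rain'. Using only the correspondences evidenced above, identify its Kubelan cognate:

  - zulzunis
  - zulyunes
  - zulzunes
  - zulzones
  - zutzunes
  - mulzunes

zulzunes

helilyu ~ helelzu — Vebel y corresponds to Kubelan z after a consonant, before a back vowel.
helilyu ~ helelzu, gunidi ~ gunede — Vebel i corresponds to Kubelan e after a consonant, before a consonant other than r, m, n, p, b, f, v.
Applying these to Vebel 'zulyunis':
  zulyunis → zulzunis   (y→z after a consonant, before a back vowel)
  zulzunis → zulzunes   (i→e after a consonant, before a consonant other than r, m, n, p, b, f, v)
So the Kubelan cognate is 'zulzunes'.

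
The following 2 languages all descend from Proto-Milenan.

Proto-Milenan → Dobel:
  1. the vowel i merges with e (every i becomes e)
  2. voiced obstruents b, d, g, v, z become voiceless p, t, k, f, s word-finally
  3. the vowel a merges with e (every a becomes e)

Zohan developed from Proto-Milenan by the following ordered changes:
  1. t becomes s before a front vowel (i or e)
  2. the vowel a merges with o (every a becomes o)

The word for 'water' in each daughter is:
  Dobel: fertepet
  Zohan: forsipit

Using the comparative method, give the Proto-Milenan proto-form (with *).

*fartipit

Position 7: Dobel has e, Zohan has i. Zohan preserves i here (none of its changes turn any other segment into i), so the proto-segment is *i.
Position 4: Dobel has t, Zohan has s. Taking the neighbouring segments as reconstructed: Dobel t can only go back to *t; Zohan s could go back to *t or *s — the one source consistent with every daughter is *t.
Position 5: Dobel has e, Zohan has i. Zohan preserves i here (none of its changes turn any other segment into i), so the proto-segment is *i.
This points to *fartipit. Verify forward in each daughter:
Dobel: start from *fartipit.
  rule 1 (vowel merger): fartipit → fartepet
  rule 2: no change — fartepet
  rule 3 (vowel merger): fartepet → fertepet
  ⇒ Dobel fertepet
Zohan: *fartipit
  fartipit → farsipit   [palatalisation]
  farsipit → forsipit   [vowel merger]
  giving Zohan forsipit.
*fartipit is the unique common source.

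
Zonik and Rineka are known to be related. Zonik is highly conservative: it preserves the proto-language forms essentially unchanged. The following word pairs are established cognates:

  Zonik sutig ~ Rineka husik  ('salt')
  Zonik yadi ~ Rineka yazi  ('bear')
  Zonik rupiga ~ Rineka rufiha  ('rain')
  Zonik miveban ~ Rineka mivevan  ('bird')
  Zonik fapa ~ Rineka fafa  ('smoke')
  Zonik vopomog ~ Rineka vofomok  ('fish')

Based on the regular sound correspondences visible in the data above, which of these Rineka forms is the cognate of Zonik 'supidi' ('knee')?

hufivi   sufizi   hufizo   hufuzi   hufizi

hufizi

sutig ~ husik — Zonik s corresponds to Rineka h word-initially before a back vowel.
rupiga ~ rufiha — Zonik p corresponds to Rineka f between vowels (before a front vowel).
yadi ~ yazi — Zonik d corresponds to Rineka z between vowels (before a front vowel).
Applying these to Zonik 'supidi':
  supidi → hupidi   (s→h word-initially before a back vowel)
  hupidi → hufidi   (p→f between vowels (before a front vowel))
  hufidi → hufizi   (d→z between vowels (before a front vowel))
So the Rineka cognate is 'hufizi'.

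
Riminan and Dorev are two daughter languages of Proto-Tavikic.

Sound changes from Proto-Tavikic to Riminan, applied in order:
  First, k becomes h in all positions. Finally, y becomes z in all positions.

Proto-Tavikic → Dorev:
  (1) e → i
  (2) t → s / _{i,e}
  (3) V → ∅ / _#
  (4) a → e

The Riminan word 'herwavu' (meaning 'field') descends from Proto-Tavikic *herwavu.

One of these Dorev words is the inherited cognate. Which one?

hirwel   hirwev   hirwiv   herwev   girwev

Dorev: *herwavu > hirwavu > hirwav > hirwev  (by vowel merger, apocope, vowel merger)
The other candidates each miss or misapply at least one Dorev change.

hirwev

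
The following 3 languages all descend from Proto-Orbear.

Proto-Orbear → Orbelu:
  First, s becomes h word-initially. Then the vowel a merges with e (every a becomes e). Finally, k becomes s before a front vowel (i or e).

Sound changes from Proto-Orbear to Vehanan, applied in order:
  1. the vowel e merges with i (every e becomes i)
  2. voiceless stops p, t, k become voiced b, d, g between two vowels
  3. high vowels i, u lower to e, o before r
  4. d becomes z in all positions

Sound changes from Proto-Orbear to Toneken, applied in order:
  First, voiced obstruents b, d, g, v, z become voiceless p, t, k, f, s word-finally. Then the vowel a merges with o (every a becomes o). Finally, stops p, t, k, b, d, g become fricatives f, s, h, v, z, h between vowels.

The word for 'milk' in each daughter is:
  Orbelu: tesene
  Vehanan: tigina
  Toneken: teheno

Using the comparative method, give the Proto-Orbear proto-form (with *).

Position 4: Orbelu has e, Vehanan has i, Toneken has e. Toneken preserves e here (none of its changes turn any other segment into e), so the proto-segment is *e.
Position 3: Orbelu has s, Vehanan has g, Toneken has h. Taking the neighbouring segments as reconstructed: Orbelu s could go back to *k or *s; Vehanan g could go back to *k or *g; Toneken h could go back to *k or *g or *h — the one source consistent with every daughter is *k.
Position 6: Orbelu has e, Vehanan has a, Toneken has o. Vehanan preserves a here (none of its changes turn any other segment into a), so the proto-segment is *a.
Continuing position by position gives *tekena; check it forward:
Orbelu: start from *tekena.
  rule 1: no change — tekena
  rule 2 (vowel merger): tekena → tekene
  rule 3 (palatalisation): tekene → tesene
  ⇒ Orbelu tesene
Vehanan: *tekena > tikina > tigina  (by vowel merger, intervocalic voicing)
Toneken: *tekena > tekeno > teheno  (by vowel merger, intervocalic lenition)
Only *tekena yields all of Orbelu tesene, Vehanan tigina, Toneken teheno.

*tekena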